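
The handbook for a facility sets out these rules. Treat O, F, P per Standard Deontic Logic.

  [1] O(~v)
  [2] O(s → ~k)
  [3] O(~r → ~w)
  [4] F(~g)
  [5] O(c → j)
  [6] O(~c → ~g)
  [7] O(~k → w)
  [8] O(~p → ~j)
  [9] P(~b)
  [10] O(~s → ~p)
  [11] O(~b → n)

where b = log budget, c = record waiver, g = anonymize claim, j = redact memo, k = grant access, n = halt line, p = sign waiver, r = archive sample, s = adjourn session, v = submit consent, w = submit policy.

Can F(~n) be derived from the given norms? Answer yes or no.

No

Premise 11 is O(~b → n), but O(~b) is not derivable from the premises (the permission P(~b) asserts only ~O(b), not O(~b)), so it does not yield O(n).
No other premise forces O(n). An ideal world satisfying every premise can still have ~n true, so F(~n) is not derivable.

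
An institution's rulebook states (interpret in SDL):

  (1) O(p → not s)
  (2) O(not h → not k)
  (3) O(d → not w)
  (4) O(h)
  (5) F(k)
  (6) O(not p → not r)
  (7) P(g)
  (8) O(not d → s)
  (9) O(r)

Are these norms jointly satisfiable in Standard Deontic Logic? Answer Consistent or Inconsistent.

Premise 2 is O(not h → not k); even if O(not k) held, inferring O(not h) would be affirming the consequent — invalid.
So O(not h) is not derivable, and the apparent clash with O(h) does not arise.
A world satisfying every obligation exists (e.g. d=true, g=false, h=true, k=false, p=true, r=true, s=false, w=false); no atom is both obligatory and forbidden, so the set is consistent.

Consistent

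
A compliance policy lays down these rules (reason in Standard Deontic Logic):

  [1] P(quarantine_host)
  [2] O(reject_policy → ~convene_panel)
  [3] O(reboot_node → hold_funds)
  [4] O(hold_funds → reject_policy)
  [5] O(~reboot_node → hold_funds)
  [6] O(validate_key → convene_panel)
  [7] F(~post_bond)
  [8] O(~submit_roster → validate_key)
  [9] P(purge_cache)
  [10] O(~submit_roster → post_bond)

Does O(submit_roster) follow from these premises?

Premises 5 and 3 cover both cases: O(~reboot_node → hold_funds) and O(reboot_node → hold_funds). Since ~reboot_node ∨ reboot_node is a tautology, O(hold_funds) follows.
Premise 4 is O(hold_funds → reject_policy); since O(hold_funds), deontic closure gives O(reject_policy).
Premise 2 is O(reject_policy → ~convene_panel); since O(reject_policy), deontic closure gives O(~convene_panel).
Premise 6 is O(validate_key → convene_panel); contrapositively O(~convene_panel → ~validate_key). Since O(~convene_panel) holds, K gives O(~validate_key).
The contrapositive of premise 8 (O(~submit_roster → validate_key)) is O(~validate_key → submit_roster), and O(~validate_key) is already established, so O(submit_roster).
Premises 1, 7, 9, 10 do not contribute to this derivation.
So O(submit_roster) follows.

Yes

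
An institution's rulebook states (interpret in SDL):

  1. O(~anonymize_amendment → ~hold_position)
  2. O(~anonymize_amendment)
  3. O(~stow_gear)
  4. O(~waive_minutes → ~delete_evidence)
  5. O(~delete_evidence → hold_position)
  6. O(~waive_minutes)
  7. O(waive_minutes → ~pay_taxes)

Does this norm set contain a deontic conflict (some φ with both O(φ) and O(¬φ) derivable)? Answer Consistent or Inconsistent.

Premise 6 states O(~waive_minutes) outright.
Applying K to premise 4 (O(~waive_minutes → ~delete_evidence)) and O(~waive_minutes) yields O(~delete_evidence).
From O(~delete_evidence) and premise 5, O(~delete_evidence → hold_position), we obtain O(hold_position).
The contrapositive of premise 1 (O(~anonymize_amendment → ~hold_position)) is O(hold_position → anonymize_amendment), and O(hold_position) is already established, so O(anonymize_amendment).
Yet premise 2 states O(~anonymize_amendment).
We now have both O(anonymize_amendment) and O(~anonymize_amendment) — anonymize_amendment is simultaneously obligatory and forbidden, violating the D-axiom.

Inconsistent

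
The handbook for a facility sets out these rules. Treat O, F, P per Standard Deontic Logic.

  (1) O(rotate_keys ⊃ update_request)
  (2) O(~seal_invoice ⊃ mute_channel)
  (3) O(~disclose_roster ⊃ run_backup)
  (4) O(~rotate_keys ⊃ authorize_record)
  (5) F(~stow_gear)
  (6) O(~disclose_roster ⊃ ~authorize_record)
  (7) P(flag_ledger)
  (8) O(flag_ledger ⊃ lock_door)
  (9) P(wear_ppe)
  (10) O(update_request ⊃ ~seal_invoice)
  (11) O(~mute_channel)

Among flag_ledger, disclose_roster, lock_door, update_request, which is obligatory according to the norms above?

disclose_roster

From premise 11 we have O(~mute_channel).
The contrapositive of premise 2 (O(~seal_invoice ⊃ mute_channel)) is O(~mute_channel ⊃ seal_invoice), and O(~mute_channel) is already established, so O(seal_invoice).
Premise 10 is O(update_request ⊃ ~seal_invoice); contrapositively O(seal_invoice ⊃ ~update_request). Since O(seal_invoice) holds, K gives O(~update_request).
The contrapositive of premise 1 (O(rotate_keys ⊃ update_request)) is O(~update_request ⊃ ~rotate_keys), and O(~update_request) is already established, so O(~rotate_keys).
From O(~rotate_keys) and premise 4, O(~rotate_keys ⊃ authorize_record), we obtain O(authorize_record).
The contrapositive of premise 6 (O(~disclose_roster ⊃ ~authorize_record)) is O(authorize_record ⊃ disclose_roster), and O(authorize_record) is already established, so O(disclose_roster).
So O(disclose_roster) holds — disclose_roster is obligatory. None of the other listed options is made obligatory by any chain of premises.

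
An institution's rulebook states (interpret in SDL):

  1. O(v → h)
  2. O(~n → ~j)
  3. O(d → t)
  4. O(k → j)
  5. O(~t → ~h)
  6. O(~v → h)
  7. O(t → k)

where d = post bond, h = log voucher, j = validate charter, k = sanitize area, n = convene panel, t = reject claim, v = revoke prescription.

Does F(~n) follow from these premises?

Yes

By case analysis on v: premise 1 gives O(v → h) and premise 6 gives O(~v → h), so O(h) either way.
Premise 5 is O(~t → ~h); contrapositively O(h → t). Since O(h) holds, K gives O(t).
Applying K to premise 7 (O(t → k)) and O(t) yields O(k).
Applying K to premise 4 (O(k → j)) and O(k) yields O(j).
Premise 2, O(~n → ~j), contraposes to O(j → n); with O(j) we get O(n).
Premise 3 does not contribute to this derivation.
So O(n) holds, i.e. F(~n). The claim follows.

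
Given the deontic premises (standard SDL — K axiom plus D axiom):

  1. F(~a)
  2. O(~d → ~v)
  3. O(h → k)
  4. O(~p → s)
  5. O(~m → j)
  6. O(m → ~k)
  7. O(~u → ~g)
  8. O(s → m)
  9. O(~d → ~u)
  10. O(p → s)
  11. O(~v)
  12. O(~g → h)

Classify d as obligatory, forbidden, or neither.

Obligatory

By case analysis on p: premise 10 gives O(p → s) and premise 4 gives O(~p → s), so O(s) either way.
With premise 8, O(s → m), the K-axiom yields O(m).
Applying K to premise 6 (O(m → ~k)) and O(m) yields O(~k).
The contrapositive of premise 3 (O(h → k)) is O(~k → ~h), and O(~k) is already established, so O(~h).
The contrapositive of premise 12 (O(~g → h)) is O(~h → g), and O(~h) is already established, so O(g).
The contrapositive of premise 7 (O(~u → ~g)) is O(g → u), and O(g) is already established, so O(u).
Premise 9 is O(~d → ~u); contrapositively O(u → d). Since O(u) holds, K gives O(d).
Premises 1, 2, 5, 11 do not contribute to this derivation.
Hence d is obligatory.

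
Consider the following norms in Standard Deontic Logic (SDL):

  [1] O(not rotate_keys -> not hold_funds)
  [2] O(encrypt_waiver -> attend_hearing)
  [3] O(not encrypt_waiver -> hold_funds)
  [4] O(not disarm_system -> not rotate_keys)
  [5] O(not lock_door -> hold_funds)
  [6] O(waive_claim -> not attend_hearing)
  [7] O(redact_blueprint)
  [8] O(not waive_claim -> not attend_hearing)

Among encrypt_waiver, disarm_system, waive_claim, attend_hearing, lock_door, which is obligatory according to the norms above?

disarm_system

Premises 6 and 8 cover both cases: O(waive_claim -> not attend_hearing) and O(not waive_claim -> not attend_hearing). Since waive_claim ∨ not waive_claim is a tautology, O(not attend_hearing) follows.
The contrapositive of premise 2 (O(encrypt_waiver -> attend_hearing)) is O(not attend_hearing -> not encrypt_waiver), and O(not attend_hearing) is already established, so O(not encrypt_waiver).
Applying K to premise 3 (O(not encrypt_waiver -> hold_funds)) and O(not encrypt_waiver) yields O(hold_funds).
The contrapositive of premise 1 (O(not rotate_keys -> not hold_funds)) is O(hold_funds -> rotate_keys), and O(hold_funds) is already established, so O(rotate_keys).
Premise 4 is O(not disarm_system -> not rotate_keys); contrapositively O(rotate_keys -> disarm_system). Since O(rotate_keys) holds, K gives O(disarm_system).
So O(disarm_system) holds — disarm_system is obligatory. None of the other listed options is made obligatory by any chain of premises.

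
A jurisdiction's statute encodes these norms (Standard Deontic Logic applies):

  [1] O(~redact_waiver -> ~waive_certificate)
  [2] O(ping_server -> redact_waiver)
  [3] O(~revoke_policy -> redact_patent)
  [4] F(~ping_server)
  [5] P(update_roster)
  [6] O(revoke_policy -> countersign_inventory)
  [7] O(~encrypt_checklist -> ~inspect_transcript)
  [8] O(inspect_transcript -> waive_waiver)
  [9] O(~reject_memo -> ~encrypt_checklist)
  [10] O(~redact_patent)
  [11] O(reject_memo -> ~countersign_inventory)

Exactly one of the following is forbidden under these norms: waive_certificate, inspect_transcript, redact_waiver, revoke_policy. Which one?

inspect_transcript

Premise 10 states O(~redact_patent) outright.
Premise 3, O(~revoke_policy -> redact_patent), contraposes to O(~redact_patent -> revoke_policy); with O(~redact_patent) we get O(revoke_policy).
Applying K to premise 6 (O(revoke_policy -> countersign_inventory)) and O(revoke_policy) yields O(countersign_inventory).
The contrapositive of premise 11 (O(reject_memo -> ~countersign_inventory)) is O(countersign_inventory -> ~reject_memo), and O(countersign_inventory) is already established, so O(~reject_memo).
From O(~reject_memo) and premise 9, O(~reject_memo -> ~encrypt_checklist), we obtain O(~encrypt_checklist).
Premise 7 is O(~encrypt_checklist -> ~inspect_transcript); since O(~encrypt_checklist), deontic closure gives O(~inspect_transcript).
So O(~inspect_transcript) holds, i.e. inspect_transcript is forbidden. None of the other listed options is forbidden under the premises.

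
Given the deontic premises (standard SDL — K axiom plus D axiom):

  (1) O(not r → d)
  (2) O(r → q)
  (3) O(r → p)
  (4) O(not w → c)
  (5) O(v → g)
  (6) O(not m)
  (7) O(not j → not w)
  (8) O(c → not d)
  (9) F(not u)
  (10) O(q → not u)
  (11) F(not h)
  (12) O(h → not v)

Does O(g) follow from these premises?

Premise 5 is O(v → g), but O(v) is not derivable from the premises, so it does not yield O(g).
No other premise forces O(g). An ideal world satisfying every premise can still have g false, so O(g) is not derivable.

No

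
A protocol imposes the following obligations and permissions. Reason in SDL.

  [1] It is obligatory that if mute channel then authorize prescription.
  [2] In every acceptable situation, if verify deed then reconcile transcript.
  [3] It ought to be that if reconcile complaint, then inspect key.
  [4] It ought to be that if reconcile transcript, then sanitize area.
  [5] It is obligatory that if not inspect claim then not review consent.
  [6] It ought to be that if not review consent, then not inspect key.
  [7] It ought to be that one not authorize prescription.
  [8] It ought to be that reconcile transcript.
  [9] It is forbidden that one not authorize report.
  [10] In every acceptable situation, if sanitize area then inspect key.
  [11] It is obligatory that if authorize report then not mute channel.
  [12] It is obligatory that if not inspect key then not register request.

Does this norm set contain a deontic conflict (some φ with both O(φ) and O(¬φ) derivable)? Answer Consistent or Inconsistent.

Consistent

Premise 1 is O(mute_channel → authorize_prescription), but O(mute_channel) is not derivable from the premises, so it does not yield O(authorize_prescription).
So O(authorize_prescription) is not derivable, and the apparent clash with O(¬authorize_prescription) does not arise.
A world satisfying every obligation exists (e.g. authorize_prescription=false, authorize_report=true, inspect_claim=true, inspect_key=true, mute_channel=false, reconcile_complaint=false, reconcile_transcript=true, register_request=false, review_consent=true, sanitize_area=true, verify_deed=false); no atom is both obligatory and forbidden, so the set is consistent.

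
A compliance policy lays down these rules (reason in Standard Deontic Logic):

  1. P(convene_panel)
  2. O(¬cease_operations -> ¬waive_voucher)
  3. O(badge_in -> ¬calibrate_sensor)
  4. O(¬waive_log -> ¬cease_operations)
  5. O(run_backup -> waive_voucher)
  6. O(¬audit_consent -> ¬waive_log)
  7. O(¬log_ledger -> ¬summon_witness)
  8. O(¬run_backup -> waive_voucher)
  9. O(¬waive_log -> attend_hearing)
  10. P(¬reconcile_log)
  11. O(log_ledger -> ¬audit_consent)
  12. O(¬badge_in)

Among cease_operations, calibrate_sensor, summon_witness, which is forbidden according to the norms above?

summon_witness

Premises 8 and 5 are O(¬run_backup -> waive_voucher) and O(run_backup -> waive_voucher); every ideal world satisfies ¬run_backup or run_backup, so in either case waive_voucher holds — hence O(waive_voucher).
The contrapositive of premise 2 (O(¬cease_operations -> ¬waive_voucher)) is O(waive_voucher -> cease_operations), and O(waive_voucher) is already established, so O(cease_operations).
Premise 4 is O(¬waive_log -> ¬cease_operations); contrapositively O(cease_operations -> waive_log). Since O(cease_operations) holds, K gives O(waive_log).
The contrapositive of premise 6 (O(¬audit_consent -> ¬waive_log)) is O(waive_log -> audit_consent), and O(waive_log) is already established, so O(audit_consent).
The contrapositive of premise 11 (O(log_ledger -> ¬audit_consent)) is O(audit_consent -> ¬log_ledger), and O(audit_consent) is already established, so O(¬log_ledger).
With premise 7, O(¬log_ledger -> ¬summon_witness), the K-axiom yields O(¬summon_witness).
So O(¬summon_witness) holds, i.e. summon_witness is forbidden. None of the other listed options is forbidden under the premises.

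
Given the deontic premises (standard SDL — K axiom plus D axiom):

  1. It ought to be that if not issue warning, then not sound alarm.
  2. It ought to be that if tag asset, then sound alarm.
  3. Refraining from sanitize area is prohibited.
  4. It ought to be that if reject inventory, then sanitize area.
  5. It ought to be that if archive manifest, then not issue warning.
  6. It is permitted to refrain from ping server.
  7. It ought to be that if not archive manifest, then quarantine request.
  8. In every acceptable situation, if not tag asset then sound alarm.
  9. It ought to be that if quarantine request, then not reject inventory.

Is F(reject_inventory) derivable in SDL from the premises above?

By case analysis on tag_asset: premise 2 gives O(tag_asset → sound_alarm) and premise 8 gives O(¬tag_asset → sound_alarm), so O(sound_alarm) either way.
Premise 1 is O(¬issue_warning → ¬sound_alarm); contrapositively O(sound_alarm → issue_warning). Since O(sound_alarm) holds, K gives O(issue_warning).
Premise 5 is O(archive_manifest → ¬issue_warning); contrapositively O(issue_warning → ¬archive_manifest). Since O(issue_warning) holds, K gives O(¬archive_manifest).
From O(¬archive_manifest) and premise 7, O(¬archive_manifest → quarantine_request), we obtain O(quarantine_request).
With premise 9, O(quarantine_request → ¬reject_inventory), the K-axiom yields O(¬reject_inventory).
Premises 3, 4, 6 do not contribute to this derivation.
So O(¬reject_inventory) holds, i.e. F(reject_inventory). The claim follows.

Yes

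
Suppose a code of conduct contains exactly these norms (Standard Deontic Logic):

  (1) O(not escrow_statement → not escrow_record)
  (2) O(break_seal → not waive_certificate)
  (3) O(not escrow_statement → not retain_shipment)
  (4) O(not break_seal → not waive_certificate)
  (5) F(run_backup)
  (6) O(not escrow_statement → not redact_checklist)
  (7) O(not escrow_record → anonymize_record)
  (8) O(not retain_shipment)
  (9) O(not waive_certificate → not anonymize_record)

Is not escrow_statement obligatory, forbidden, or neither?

Forbidden

By case analysis on not break_seal: premise 4 gives O(not break_seal → not waive_certificate) and premise 2 gives O(break_seal → not waive_certificate), so O(not waive_certificate) either way.
Applying K to premise 9 (O(not waive_certificate → not anonymize_record)) and O(not waive_certificate) yields O(not anonymize_record).
The contrapositive of premise 7 (O(not escrow_record → anonymize_record)) is O(not anonymize_record → escrow_record), and O(not anonymize_record) is already established, so O(escrow_record).
Premise 1, O(not escrow_statement → not escrow_record), contraposes to O(escrow_record → escrow_statement); with O(escrow_record) we get O(escrow_statement).
Premises 3, 5, 6, 8 do not contribute to this derivation.
Thus O(escrow_statement), which is F(not escrow_statement): not escrow_statement is forbidden.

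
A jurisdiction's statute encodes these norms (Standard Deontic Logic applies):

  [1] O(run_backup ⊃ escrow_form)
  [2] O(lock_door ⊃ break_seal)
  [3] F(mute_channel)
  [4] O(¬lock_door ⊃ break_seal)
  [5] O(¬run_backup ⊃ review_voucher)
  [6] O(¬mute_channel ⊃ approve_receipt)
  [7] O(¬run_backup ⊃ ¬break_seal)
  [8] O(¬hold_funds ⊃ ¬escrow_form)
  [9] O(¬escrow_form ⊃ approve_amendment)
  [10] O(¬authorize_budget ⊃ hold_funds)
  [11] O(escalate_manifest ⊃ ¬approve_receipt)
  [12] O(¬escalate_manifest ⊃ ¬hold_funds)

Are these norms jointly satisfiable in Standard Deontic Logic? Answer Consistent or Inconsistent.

Inconsistent

Premises 4 and 2 cover both cases: O(¬lock_door ⊃ break_seal) and O(lock_door ⊃ break_seal). Since ¬lock_door ∨ lock_door is a tautology, O(break_seal) follows.
The contrapositive of premise 7 (O(¬run_backup ⊃ ¬break_seal)) is O(break_seal ⊃ run_backup), and O(break_seal) is already established, so O(run_backup).
Applying K to premise 1 (O(run_backup ⊃ escrow_form)) and O(run_backup) yields O(escrow_form).
The contrapositive of premise 8 (O(¬hold_funds ⊃ ¬escrow_form)) is O(escrow_form ⊃ hold_funds), and O(escrow_form) is already established, so O(hold_funds).
Premise 12 is O(¬escalate_manifest ⊃ ¬hold_funds); contrapositively O(hold_funds ⊃ escalate_manifest). Since O(hold_funds) holds, K gives O(escalate_manifest).
Applying K to premise 11 (O(escalate_manifest ⊃ ¬approve_receipt)) and O(escalate_manifest) yields O(¬approve_receipt).
The contrapositive of premise 6 (O(¬mute_channel ⊃ approve_receipt)) is O(¬approve_receipt ⊃ mute_channel), and O(¬approve_receipt) is already established, so O(mute_channel).
But premise 3, F(mute_channel), means O(¬mute_channel).
We now have both O(mute_channel) and O(¬mute_channel) — mute_channel is simultaneously obligatory and forbidden, violating the D-axiom.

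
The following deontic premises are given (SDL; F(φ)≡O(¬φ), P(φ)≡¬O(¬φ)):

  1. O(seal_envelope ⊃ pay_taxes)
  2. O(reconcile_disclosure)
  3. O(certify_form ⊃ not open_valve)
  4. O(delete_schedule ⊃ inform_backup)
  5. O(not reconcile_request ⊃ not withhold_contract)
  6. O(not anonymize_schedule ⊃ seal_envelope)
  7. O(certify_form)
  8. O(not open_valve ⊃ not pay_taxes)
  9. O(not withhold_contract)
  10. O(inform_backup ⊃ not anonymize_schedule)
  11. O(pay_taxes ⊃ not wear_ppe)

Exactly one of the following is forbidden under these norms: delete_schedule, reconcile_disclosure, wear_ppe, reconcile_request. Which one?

From premise 7 we have O(certify_form).
Applying K to premise 3 (O(certify_form ⊃ not open_valve)) and O(certify_form) yields O(not open_valve).
From O(not open_valve) and premise 8, O(not open_valve ⊃ not pay_taxes), we obtain O(not pay_taxes).
Premise 1 is O(seal_envelope ⊃ pay_taxes); contrapositively O(not pay_taxes ⊃ not seal_envelope). Since O(not pay_taxes) holds, K gives O(not seal_envelope).
The contrapositive of premise 6 (O(not anonymize_schedule ⊃ seal_envelope)) is O(not seal_envelope ⊃ anonymize_schedule), and O(not seal_envelope) is already established, so O(anonymize_schedule).
Premise 10 is O(inform_backup ⊃ not anonymize_schedule); contrapositively O(anonymize_schedule ⊃ not inform_backup). Since O(anonymize_schedule) holds, K gives O(not inform_backup).
Premise 4 is O(delete_schedule ⊃ inform_backup); contrapositively O(not inform_backup ⊃ not delete_schedule). Since O(not inform_backup) holds, K gives O(not delete_schedule).
So O(not delete_schedule) holds, i.e. delete_schedule is forbidden. None of the other listed options is forbidden under the premises.

delete_schedule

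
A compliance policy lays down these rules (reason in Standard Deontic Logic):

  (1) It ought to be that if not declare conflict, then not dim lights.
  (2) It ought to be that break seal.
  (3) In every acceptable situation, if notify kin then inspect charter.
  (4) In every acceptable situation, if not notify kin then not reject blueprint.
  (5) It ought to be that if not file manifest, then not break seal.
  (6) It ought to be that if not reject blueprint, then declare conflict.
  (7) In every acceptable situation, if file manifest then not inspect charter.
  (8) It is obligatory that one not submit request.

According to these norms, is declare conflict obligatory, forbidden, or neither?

From premise 2 we have O(break_seal).
Premise 5 is O(¬file_manifest → ¬break_seal); contrapositively O(break_seal → file_manifest). Since O(break_seal) holds, K gives O(file_manifest).
Premise 7 is O(file_manifest → ¬inspect_charter); since O(file_manifest), deontic closure gives O(¬inspect_charter).
The contrapositive of premise 3 (O(notify_kin → inspect_charter)) is O(¬inspect_charter → ¬notify_kin), and O(¬inspect_charter) is already established, so O(¬notify_kin).
From O(¬notify_kin) and premise 4, O(¬notify_kin → ¬reject_blueprint), we obtain O(¬reject_blueprint).
Premise 6 is O(¬reject_blueprint → declare_conflict); since O(¬reject_blueprint), deontic closure gives O(declare_conflict).
Premises 1, 8 do not contribute to this derivation.
Hence declare_conflict is obligatory.

Obligatory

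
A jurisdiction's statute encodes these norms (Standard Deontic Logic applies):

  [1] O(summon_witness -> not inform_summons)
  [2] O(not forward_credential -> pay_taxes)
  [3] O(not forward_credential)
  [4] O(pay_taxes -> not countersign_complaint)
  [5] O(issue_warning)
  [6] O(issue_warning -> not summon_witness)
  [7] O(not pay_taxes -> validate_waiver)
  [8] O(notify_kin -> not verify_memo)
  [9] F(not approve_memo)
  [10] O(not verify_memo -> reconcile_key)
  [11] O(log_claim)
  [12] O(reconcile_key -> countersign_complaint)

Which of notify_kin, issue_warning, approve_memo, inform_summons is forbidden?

notify_kin

Premise 3 states O(not forward_credential) outright.
From O(not forward_credential) and premise 2, O(not forward_credential -> pay_taxes), we obtain O(pay_taxes).
From O(pay_taxes) and premise 4, O(pay_taxes -> not countersign_complaint), we obtain O(not countersign_complaint).
Premise 12 is O(reconcile_key -> countersign_complaint); contrapositively O(not countersign_complaint -> not reconcile_key). Since O(not countersign_complaint) holds, K gives O(not reconcile_key).
Premise 10 is O(not verify_memo -> reconcile_key); contrapositively O(not reconcile_key -> verify_memo). Since O(not reconcile_key) holds, K gives O(verify_memo).
The contrapositive of premise 8 (O(notify_kin -> not verify_memo)) is O(verify_memo -> not notify_kin), and O(verify_memo) is already established, so O(not notify_kin).
So O(not notify_kin) holds, i.e. notify_kin is forbidden. None of the other listed options is forbidden under the premises.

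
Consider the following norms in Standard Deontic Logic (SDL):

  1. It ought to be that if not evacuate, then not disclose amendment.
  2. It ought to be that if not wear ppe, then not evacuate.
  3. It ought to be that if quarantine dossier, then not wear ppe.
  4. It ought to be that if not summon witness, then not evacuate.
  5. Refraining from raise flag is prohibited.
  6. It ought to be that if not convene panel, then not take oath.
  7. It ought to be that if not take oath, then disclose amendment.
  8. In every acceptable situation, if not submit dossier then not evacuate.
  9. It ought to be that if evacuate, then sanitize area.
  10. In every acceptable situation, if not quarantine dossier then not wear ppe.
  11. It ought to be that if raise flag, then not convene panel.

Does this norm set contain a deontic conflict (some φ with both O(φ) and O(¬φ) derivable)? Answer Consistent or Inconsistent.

Inconsistent

Premises 10 and 3 are O(¬quarantine_dossier → ¬wear_ppe) and O(quarantine_dossier → ¬wear_ppe); every ideal world satisfies ¬quarantine_dossier or quarantine_dossier, so in either case ¬wear_ppe holds — hence O(¬wear_ppe).
Applying K to premise 2 (O(¬wear_ppe → ¬evacuate)) and O(¬wear_ppe) yields O(¬evacuate).
From O(¬evacuate) and premise 1, O(¬evacuate → ¬disclose_amendment), we obtain O(¬disclose_amendment).
Premise 7, O(¬take_oath → disclose_amendment), contraposes to O(¬disclose_amendment → take_oath); with O(¬disclose_amendment) we get O(take_oath).
Premise 6, O(¬convene_panel → ¬take_oath), contraposes to O(take_oath → convene_panel); with O(take_oath) we get O(convene_panel).
The contrapositive of premise 11 (O(raise_flag → ¬convene_panel)) is O(convene_panel → ¬raise_flag), and O(convene_panel) is already established, so O(¬raise_flag).
However, F(¬raise_flag) at premise 5 amounts to O(raise_flag).
We now have both O(¬raise_flag) and O(raise_flag) — raise_flag is simultaneously obligatory and forbidden, violating the D-axiom.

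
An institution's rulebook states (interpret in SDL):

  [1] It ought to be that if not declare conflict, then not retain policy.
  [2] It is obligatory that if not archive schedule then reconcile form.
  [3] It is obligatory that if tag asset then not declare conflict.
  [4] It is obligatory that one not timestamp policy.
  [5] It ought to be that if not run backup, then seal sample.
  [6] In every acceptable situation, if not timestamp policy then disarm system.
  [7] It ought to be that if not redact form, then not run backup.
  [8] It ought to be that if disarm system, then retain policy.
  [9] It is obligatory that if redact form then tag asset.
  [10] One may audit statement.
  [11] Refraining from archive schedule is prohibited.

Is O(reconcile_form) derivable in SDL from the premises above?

No

Premise 2 is O(¬archive_schedule → reconcile_form), but O(¬archive_schedule) is not derivable from the premises, so it does not yield O(reconcile_form).
No other premise forces O(reconcile_form). An ideal world satisfying every premise can still have reconcile_form false, so O(reconcile_form) is not derivable.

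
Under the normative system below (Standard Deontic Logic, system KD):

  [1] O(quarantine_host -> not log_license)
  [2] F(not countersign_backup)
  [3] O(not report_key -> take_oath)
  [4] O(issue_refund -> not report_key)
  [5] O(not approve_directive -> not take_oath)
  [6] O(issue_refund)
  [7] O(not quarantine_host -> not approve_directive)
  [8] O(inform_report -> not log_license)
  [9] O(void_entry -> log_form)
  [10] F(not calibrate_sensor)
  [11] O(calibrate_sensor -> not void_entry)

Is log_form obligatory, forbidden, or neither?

Premise 9 is O(void_entry -> log_form), but O(void_entry) is not derivable from the premises, so it does not yield O(log_form).
No premise or chain of K-axiom applications forces O(log_form), and none forces O(not log_form). So log_form is neither obligatory nor forbidden under these norms.

Neither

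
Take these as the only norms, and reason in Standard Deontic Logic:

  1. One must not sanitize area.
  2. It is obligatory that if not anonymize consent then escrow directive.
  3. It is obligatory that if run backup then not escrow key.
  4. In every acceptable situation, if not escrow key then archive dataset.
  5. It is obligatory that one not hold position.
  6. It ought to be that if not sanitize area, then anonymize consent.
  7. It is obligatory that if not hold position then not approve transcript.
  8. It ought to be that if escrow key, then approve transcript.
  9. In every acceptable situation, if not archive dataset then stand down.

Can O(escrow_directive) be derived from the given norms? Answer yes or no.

Premise 2 is O(¬anonymize_consent → escrow_directive), but O(¬anonymize_consent) is not derivable from the premises, so it does not yield O(escrow_directive).
No other premise forces O(escrow_directive). An ideal world satisfying every premise can still have escrow_directive false, so O(escrow_directive) is not derivable.

No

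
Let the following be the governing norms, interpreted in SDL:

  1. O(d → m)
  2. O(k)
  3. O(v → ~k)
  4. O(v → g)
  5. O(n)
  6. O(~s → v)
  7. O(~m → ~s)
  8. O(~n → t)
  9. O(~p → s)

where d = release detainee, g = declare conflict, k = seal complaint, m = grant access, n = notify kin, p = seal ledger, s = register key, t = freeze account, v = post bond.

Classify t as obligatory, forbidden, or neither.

Neither

Premise 8 is O(~n → t), but O(~n) is not derivable from the premises, so it does not yield O(t).
No premise or chain of K-axiom applications forces O(t), and none forces O(~t). So t is neither obligatory nor forbidden under these norms.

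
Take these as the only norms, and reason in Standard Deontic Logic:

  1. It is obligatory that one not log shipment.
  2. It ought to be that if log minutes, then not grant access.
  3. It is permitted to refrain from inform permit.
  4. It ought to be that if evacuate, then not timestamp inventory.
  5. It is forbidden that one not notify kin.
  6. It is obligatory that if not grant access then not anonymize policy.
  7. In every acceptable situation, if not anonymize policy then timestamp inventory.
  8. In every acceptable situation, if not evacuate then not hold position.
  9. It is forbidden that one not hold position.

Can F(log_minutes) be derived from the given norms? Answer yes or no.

Yes

F(¬hold_position) at premise 9 means O(hold_position).
The contrapositive of premise 8 (O(¬evacuate → ¬hold_position)) is O(hold_position → evacuate), and O(hold_position) is already established, so O(evacuate).
Premise 4 is O(evacuate → ¬timestamp_inventory); since O(evacuate), deontic closure gives O(¬timestamp_inventory).
Premise 7, O(¬anonymize_policy → timestamp_inventory), contraposes to O(¬timestamp_inventory → anonymize_policy); with O(¬timestamp_inventory) we get O(anonymize_policy).
Premise 6, O(¬grant_access → ¬anonymize_policy), contraposes to O(anonymize_policy → grant_access); with O(anonymize_policy) we get O(grant_access).
Premise 2 is O(log_minutes → ¬grant_access); contrapositively O(grant_access → ¬log_minutes). Since O(grant_access) holds, K gives O(¬log_minutes).
Premises 1, 3, 5 do not contribute to this derivation.
So O(¬log_minutes) holds, i.e. F(log_minutes). The claim follows.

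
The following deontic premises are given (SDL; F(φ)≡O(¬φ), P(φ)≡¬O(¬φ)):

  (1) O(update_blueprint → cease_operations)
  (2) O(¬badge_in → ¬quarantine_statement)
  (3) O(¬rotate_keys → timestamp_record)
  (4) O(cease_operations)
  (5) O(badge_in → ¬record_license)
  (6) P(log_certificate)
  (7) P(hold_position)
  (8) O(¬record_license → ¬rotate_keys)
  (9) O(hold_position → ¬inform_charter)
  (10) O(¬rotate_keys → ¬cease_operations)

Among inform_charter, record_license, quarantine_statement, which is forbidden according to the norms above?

quarantine_statement

Premise 4 gives O(cease_operations).
Premise 10, O(¬rotate_keys → ¬cease_operations), contraposes to O(cease_operations → rotate_keys); with O(cease_operations) we get O(rotate_keys).
The contrapositive of premise 8 (O(¬record_license → ¬rotate_keys)) is O(rotate_keys → record_license), and O(rotate_keys) is already established, so O(record_license).
Premise 5, O(badge_in → ¬record_license), contraposes to O(record_license → ¬badge_in); with O(record_license) we get O(¬badge_in).
With premise 2, O(¬badge_in → ¬quarantine_statement), the K-axiom yields O(¬quarantine_statement).
So O(¬quarantine_statement) holds, i.e. quarantine_statement is forbidden. None of the other listed options is forbidden under the premises.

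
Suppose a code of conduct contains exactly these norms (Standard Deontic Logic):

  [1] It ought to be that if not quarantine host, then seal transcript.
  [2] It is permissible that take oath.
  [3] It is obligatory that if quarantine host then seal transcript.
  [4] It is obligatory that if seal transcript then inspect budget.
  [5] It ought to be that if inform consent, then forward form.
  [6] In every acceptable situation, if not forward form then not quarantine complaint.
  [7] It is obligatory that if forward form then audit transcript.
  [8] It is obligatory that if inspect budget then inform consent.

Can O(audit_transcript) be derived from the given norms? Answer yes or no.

Premises 3 and 1 cover both cases: O(quarantine_host → seal_transcript) and O(¬quarantine_host → seal_transcript). Since quarantine_host ∨ ¬quarantine_host is a tautology, O(seal_transcript) follows.
From O(seal_transcript) and premise 4, O(seal_transcript → inspect_budget), we obtain O(inspect_budget).
Applying K to premise 8 (O(inspect_budget → inform_consent)) and O(inspect_budget) yields O(inform_consent).
Premise 5 is O(inform_consent → forward_form); since O(inform_consent), deontic closure gives O(forward_form).
Applying K to premise 7 (O(forward_form → audit_transcript)) and O(forward_form) yields O(audit_transcript).
Premises 2, 6 do not contribute to this derivation.
So O(audit_transcript) follows.

Yes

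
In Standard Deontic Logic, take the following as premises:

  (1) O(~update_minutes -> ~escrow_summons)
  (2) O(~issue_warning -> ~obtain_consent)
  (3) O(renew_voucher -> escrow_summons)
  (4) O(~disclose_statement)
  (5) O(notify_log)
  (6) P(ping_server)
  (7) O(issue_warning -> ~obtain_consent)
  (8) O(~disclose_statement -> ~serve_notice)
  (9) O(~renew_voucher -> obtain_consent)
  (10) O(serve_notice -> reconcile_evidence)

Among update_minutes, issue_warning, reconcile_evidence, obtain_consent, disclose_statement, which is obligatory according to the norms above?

update_minutes

Premises 2 and 7 are O(~issue_warning -> ~obtain_consent) and O(issue_warning -> ~obtain_consent); every ideal world satisfies ~issue_warning or issue_warning, so in either case ~obtain_consent holds — hence O(~obtain_consent).
Premise 9, O(~renew_voucher -> obtain_consent), contraposes to O(~obtain_consent -> renew_voucher); with O(~obtain_consent) we get O(renew_voucher).
With premise 3, O(renew_voucher -> escrow_summons), the K-axiom yields O(escrow_summons).
The contrapositive of premise 1 (O(~update_minutes -> ~escrow_summons)) is O(escrow_summons -> update_minutes), and O(escrow_summons) is already established, so O(update_minutes).
So O(update_minutes) holds — update_minutes is obligatory. None of the other listed options is made obligatory by any chain of premises.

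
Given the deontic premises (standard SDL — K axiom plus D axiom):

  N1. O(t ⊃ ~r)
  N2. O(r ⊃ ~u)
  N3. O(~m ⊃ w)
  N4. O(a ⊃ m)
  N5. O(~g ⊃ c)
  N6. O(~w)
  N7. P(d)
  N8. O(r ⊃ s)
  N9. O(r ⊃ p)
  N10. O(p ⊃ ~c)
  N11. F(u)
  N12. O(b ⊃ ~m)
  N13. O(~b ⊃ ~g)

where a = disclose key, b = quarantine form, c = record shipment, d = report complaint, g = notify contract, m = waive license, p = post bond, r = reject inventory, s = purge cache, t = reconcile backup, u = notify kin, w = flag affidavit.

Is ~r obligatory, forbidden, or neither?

Premise 6 states O(~w) outright.
The contrapositive of premise 3 (O(~m ⊃ w)) is O(~w ⊃ m), and O(~w) is already established, so O(m).
The contrapositive of premise 12 (O(b ⊃ ~m)) is O(m ⊃ ~b), and O(m) is already established, so O(~b).
Applying K to premise 13 (O(~b ⊃ ~g)) and O(~b) yields O(~g).
Premise 5 is O(~g ⊃ c); since O(~g), deontic closure gives O(c).
The contrapositive of premise 10 (O(p ⊃ ~c)) is O(c ⊃ ~p), and O(c) is already established, so O(~p).
The contrapositive of premise 9 (O(r ⊃ p)) is O(~p ⊃ ~r), and O(~p) is already established, so O(~r).
Premises 1, 2, 4, 7, 8, 11 do not contribute to this derivation.
Hence ~r is obligatory.

Obligatory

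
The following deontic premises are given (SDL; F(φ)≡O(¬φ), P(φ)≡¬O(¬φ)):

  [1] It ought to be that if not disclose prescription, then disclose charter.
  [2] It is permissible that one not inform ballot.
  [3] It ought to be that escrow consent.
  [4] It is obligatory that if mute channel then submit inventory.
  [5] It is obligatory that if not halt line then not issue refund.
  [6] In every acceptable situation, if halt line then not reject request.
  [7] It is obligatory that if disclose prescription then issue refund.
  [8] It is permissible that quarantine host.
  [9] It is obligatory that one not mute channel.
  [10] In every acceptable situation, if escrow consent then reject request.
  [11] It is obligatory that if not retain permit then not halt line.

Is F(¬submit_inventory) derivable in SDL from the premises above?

Premise 4 is O(mute_channel → submit_inventory), but O(mute_channel) is not derivable from the premises, so it does not yield O(submit_inventory).
No other premise forces O(submit_inventory). An ideal world satisfying every premise can still have ¬submit_inventory true, so F(¬submit_inventory) is not derivable.

No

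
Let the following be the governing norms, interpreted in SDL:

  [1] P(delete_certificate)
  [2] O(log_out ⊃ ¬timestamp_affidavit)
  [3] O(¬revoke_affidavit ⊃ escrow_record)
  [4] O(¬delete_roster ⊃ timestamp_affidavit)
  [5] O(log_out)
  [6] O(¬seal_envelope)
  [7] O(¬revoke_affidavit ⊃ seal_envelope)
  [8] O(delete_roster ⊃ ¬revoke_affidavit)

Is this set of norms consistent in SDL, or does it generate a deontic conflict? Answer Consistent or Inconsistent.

From premise 6 we have O(¬seal_envelope).
Premise 7 is O(¬revoke_affidavit ⊃ seal_envelope); contrapositively O(¬seal_envelope ⊃ revoke_affidavit). Since O(¬seal_envelope) holds, K gives O(revoke_affidavit).
Premise 8 is O(delete_roster ⊃ ¬revoke_affidavit); contrapositively O(revoke_affidavit ⊃ ¬delete_roster). Since O(revoke_affidavit) holds, K gives O(¬delete_roster).
Premise 4 is O(¬delete_roster ⊃ timestamp_affidavit); since O(¬delete_roster), deontic closure gives O(timestamp_affidavit).
Premise 2 is O(log_out ⊃ ¬timestamp_affidavit); contrapositively O(timestamp_affidavit ⊃ ¬log_out). Since O(timestamp_affidavit) holds, K gives O(¬log_out).
Yet premise 5 states O(log_out).
We now have both O(¬log_out) and O(log_out) — log_out is simultaneously obligatory and forbidden, violating the D-axiom.

Inconsistent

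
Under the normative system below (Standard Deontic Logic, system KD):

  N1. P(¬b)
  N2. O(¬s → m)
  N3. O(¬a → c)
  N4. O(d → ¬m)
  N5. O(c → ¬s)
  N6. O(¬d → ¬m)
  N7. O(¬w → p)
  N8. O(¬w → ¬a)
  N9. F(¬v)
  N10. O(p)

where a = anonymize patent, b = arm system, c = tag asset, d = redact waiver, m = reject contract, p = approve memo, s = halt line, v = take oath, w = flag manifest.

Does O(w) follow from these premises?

By case analysis on ¬d: premise 6 gives O(¬d → ¬m) and premise 4 gives O(d → ¬m), so O(¬m) either way.
The contrapositive of premise 2 (O(¬s → m)) is O(¬m → s), and O(¬m) is already established, so O(s).
The contrapositive of premise 5 (O(c → ¬s)) is O(s → ¬c), and O(s) is already established, so O(¬c).
Premise 3, O(¬a → c), contraposes to O(¬c → a); with O(¬c) we get O(a).
Premise 8, O(¬w → ¬a), contraposes to O(a → w); with O(a) we get O(w).
Premises 1, 7, 9, 10 do not contribute to this derivation.
So O(w) follows.

Yes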